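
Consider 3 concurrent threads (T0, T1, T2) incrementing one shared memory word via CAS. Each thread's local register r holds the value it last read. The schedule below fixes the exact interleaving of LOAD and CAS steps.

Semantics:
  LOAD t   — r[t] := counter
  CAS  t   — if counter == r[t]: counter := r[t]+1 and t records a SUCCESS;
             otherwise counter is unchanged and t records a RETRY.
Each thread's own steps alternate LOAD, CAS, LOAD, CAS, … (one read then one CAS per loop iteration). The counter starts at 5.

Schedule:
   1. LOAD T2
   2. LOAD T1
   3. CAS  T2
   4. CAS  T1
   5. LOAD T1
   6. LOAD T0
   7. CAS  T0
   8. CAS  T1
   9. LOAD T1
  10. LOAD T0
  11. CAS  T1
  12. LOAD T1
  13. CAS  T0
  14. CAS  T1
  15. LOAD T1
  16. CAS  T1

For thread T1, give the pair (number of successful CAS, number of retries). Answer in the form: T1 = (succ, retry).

[1] T2.load  rd  (counter 5, T2.r 5)
[2] T1.load  rd  (counter 5, T1.r 5)
[3] T2.cas  hit  (counter 6, T2.r 5)
[4] T1.cas  miss  (counter 6, T1.r 5)
[5] T1.load  rd  (counter 6, T1.r 6)
[6] T0.load  rd  (counter 6, T0.r 6)
[7] T0.cas  hit  (counter 7, T0.r 6)
[8] T1.cas  miss  (counter 7, T1.r 6)
[9] T1.load  rd  (counter 7, T1.r 7)
[10] T0.load  rd  (counter 7, T0.r 7)
[11] T1.cas  hit  (counter 8, T1.r 7)
[12] T1.load  rd  (counter 8, T1.r 8)
[13] T0.cas  miss  (counter 8, T0.r 7)
[14] T1.cas  hit  (counter 9, T1.r 8)
[15] T1.load  rd  (counter 9, T1.r 9)
[16] T1.cas  hit  (counter 10, T1.r 9)

T1 = (3, 2)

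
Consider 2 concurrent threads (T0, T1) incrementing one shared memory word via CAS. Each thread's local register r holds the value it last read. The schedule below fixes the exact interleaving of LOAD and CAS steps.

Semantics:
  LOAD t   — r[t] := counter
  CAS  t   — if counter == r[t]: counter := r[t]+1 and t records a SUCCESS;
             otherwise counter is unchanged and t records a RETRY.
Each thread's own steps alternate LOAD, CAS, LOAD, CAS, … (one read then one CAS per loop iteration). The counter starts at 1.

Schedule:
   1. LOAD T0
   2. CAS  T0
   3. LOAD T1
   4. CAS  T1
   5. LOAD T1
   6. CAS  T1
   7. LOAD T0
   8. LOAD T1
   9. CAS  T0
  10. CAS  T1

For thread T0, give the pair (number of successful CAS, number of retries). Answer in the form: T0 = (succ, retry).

T0 = (2, 0)

1. LOAD T0 → mem=1 r[T0]=1 [LOAD]
2. CAS T0 → mem=2 r[T0]=1 [OK]
3. LOAD T1 → mem=2 r[T1]=2 [LOAD]
4. CAS T1 → mem=3 r[T1]=2 [OK]
5. LOAD T1 → mem=3 r[T1]=3 [LOAD]
6. CAS T1 → mem=4 r[T1]=3 [OK]
7. LOAD T0 → mem=4 r[T0]=4 [LOAD]
8. LOAD T1 → mem=4 r[T1]=4 [LOAD]
9. CAS T0 → mem=5 r[T0]=4 [OK]
10. CAS T1 → mem=5 r[T1]=4 [RETRY]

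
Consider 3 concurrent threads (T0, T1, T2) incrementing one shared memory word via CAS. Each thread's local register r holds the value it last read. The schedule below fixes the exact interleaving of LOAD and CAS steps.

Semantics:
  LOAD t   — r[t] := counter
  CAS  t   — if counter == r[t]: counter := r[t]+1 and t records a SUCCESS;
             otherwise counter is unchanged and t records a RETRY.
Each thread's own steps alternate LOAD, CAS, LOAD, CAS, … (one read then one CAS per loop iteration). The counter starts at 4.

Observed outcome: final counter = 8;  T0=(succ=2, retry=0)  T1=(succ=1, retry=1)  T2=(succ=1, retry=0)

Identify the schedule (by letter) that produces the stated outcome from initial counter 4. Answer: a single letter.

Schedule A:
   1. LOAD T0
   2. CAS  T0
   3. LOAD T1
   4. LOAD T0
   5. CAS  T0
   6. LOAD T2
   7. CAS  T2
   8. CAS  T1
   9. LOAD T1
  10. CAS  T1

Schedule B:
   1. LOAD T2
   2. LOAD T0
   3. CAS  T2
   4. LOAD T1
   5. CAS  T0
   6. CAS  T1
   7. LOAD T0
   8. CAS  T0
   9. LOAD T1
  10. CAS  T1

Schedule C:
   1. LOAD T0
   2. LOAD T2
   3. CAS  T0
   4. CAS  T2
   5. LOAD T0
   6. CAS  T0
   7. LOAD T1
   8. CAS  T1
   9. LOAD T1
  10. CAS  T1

A

Tracing schedule A:
T0 LOAD — after: cnt=4, r=4 — load
T0 CAS — after: cnt=5, r=4 — ok
T1 LOAD — after: cnt=5, r=5 — load
T0 LOAD — after: cnt=5, r=5 — load
T0 CAS — after: cnt=6, r=5 — ok
T2 LOAD — after: cnt=6, r=6 — load
T2 CAS — after: cnt=7, r=6 — ok
T1 CAS — after: cnt=7, r=5 — retry
T1 LOAD — after: cnt=7, r=7 — load
T1 CAS — after: cnt=8, r=7 — ok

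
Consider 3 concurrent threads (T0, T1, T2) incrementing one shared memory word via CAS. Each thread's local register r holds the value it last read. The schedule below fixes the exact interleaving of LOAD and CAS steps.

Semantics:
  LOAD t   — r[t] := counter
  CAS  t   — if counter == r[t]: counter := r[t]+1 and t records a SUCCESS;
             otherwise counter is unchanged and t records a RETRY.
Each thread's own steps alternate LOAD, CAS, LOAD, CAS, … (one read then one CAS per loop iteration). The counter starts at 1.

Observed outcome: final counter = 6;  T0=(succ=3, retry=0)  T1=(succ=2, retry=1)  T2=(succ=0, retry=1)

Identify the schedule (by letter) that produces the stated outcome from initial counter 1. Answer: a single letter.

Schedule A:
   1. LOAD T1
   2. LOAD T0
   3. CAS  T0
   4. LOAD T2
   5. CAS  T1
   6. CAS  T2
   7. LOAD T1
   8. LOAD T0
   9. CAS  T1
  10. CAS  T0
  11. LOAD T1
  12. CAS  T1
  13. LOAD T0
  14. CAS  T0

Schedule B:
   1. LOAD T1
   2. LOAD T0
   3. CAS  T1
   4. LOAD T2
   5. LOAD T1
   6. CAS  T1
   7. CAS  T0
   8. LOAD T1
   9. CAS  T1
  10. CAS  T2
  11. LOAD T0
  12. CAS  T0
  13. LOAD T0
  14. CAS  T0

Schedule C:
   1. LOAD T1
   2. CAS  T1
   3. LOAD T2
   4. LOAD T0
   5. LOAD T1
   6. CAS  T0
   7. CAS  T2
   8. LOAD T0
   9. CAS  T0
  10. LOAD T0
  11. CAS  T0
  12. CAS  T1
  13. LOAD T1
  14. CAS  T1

Tracing schedule C:
#1 T1 reads 1
#2 T1 CAS(1→2) writes; counter now 2
#3 T2 reads 2
#4 T0 reads 2
#5 T1 reads 2
#6 T0 CAS(2→3) writes; counter now 3
#7 T2 CAS(2→3) fails; counter now 3
#8 T0 reads 3
#9 T0 CAS(3→4) writes; counter now 4
#10 T0 reads 4
#11 T0 CAS(4→5) writes; counter now 5
#12 T1 CAS(2→3) fails; counter now 5
#13 T1 reads 5
#14 T1 CAS(5→6) writes; counter now 6

C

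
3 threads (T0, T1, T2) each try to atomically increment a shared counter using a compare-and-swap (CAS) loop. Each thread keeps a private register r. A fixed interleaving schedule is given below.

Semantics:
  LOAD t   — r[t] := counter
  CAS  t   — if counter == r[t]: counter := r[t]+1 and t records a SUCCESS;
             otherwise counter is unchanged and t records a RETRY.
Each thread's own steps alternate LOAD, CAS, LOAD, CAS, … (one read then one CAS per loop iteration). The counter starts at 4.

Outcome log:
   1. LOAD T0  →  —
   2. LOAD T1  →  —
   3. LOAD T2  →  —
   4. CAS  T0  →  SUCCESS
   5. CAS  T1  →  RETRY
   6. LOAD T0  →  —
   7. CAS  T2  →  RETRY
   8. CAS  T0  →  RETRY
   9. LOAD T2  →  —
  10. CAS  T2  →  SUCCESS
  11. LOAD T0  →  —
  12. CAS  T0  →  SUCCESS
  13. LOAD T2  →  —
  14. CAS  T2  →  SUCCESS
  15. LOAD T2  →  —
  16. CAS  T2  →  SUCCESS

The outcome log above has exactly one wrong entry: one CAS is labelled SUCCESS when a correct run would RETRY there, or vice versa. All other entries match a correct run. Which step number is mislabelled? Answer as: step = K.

Correct run:
step 1: T0 LOAD ⇒ load; ctr=4 reg=4
step 2: T1 LOAD ⇒ load; ctr=4 reg=4
step 3: T2 LOAD ⇒ load; ctr=4 reg=4
step 4: T0 CAS ⇒ ok; ctr=5 reg=4
step 5: T1 CAS ⇒ retry; ctr=5 reg=4
step 6: T0 LOAD ⇒ load; ctr=5 reg=5
step 7: T2 CAS ⇒ retry; ctr=5 reg=4
step 8: T0 CAS ⇒ ok; ctr=6 reg=5
step 9: T2 LOAD ⇒ load; ctr=6 reg=6
step 10: T2 CAS ⇒ ok; ctr=7 reg=6
step 11: T0 LOAD ⇒ load; ctr=7 reg=7
step 12: T0 CAS ⇒ ok; ctr=8 reg=7
step 13: T2 LOAD ⇒ load; ctr=8 reg=8
step 14: T2 CAS ⇒ ok; ctr=9 reg=8
step 15: T2 LOAD ⇒ load; ctr=9 reg=9
step 16: T2 CAS ⇒ ok; ctr=10 reg=9
Mismatch at 8.

step = 8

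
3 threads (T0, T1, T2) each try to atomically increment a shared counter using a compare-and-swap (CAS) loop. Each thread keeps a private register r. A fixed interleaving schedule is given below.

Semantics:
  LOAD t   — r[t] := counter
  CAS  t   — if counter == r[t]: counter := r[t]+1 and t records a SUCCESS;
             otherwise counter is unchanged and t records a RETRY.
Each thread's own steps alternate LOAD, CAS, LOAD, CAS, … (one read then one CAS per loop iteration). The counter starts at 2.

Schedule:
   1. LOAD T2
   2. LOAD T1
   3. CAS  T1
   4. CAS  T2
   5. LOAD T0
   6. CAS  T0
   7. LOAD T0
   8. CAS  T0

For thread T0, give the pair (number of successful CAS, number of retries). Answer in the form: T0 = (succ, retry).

T2 LOAD — after: cnt=2, r=2 — load
T1 LOAD — after: cnt=2, r=2 — load
T1 CAS — after: cnt=3, r=2 — ok
T2 CAS — after: cnt=3, r=2 — retry
T0 LOAD — after: cnt=3, r=3 — load
T0 CAS — after: cnt=4, r=3 — ok
T0 LOAD — after: cnt=4, r=4 — load
T0 CAS — after: cnt=5, r=4 — ok

T0 = (2, 0)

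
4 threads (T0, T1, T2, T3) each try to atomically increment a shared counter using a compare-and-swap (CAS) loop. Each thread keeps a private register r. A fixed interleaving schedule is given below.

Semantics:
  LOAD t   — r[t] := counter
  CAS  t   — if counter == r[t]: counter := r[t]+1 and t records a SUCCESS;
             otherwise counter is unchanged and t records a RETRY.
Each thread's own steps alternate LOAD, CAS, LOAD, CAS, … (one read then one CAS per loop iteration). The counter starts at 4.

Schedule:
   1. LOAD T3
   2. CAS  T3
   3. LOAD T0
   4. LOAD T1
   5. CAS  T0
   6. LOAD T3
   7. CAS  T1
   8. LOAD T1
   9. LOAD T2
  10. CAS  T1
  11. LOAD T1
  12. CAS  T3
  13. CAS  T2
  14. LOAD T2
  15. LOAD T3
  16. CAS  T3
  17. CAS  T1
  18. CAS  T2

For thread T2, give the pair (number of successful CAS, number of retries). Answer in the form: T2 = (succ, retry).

1. LOAD T3 → mem=4 r[T3]=4 [LOAD]
2. CAS T3 → mem=5 r[T3]=4 [OK]
3. LOAD T0 → mem=5 r[T0]=5 [LOAD]
4. LOAD T1 → mem=5 r[T1]=5 [LOAD]
5. CAS T0 → mem=6 r[T0]=5 [OK]
6. LOAD T3 → mem=6 r[T3]=6 [LOAD]
7. CAS T1 → mem=6 r[T1]=5 [RETRY]
8. LOAD T1 → mem=6 r[T1]=6 [LOAD]
9. LOAD T2 → mem=6 r[T2]=6 [LOAD]
10. CAS T1 → mem=7 r[T1]=6 [OK]
11. LOAD T1 → mem=7 r[T1]=7 [LOAD]
12. CAS T3 → mem=7 r[T3]=6 [RETRY]
13. CAS T2 → mem=7 r[T2]=6 [RETRY]
14. LOAD T2 → mem=7 r[T2]=7 [LOAD]
15. LOAD T3 → mem=7 r[T3]=7 [LOAD]
16. CAS T3 → mem=8 r[T3]=7 [OK]
17. CAS T1 → mem=8 r[T1]=7 [RETRY]
18. CAS T2 → mem=8 r[T2]=7 [RETRY]

T2 = (0, 2)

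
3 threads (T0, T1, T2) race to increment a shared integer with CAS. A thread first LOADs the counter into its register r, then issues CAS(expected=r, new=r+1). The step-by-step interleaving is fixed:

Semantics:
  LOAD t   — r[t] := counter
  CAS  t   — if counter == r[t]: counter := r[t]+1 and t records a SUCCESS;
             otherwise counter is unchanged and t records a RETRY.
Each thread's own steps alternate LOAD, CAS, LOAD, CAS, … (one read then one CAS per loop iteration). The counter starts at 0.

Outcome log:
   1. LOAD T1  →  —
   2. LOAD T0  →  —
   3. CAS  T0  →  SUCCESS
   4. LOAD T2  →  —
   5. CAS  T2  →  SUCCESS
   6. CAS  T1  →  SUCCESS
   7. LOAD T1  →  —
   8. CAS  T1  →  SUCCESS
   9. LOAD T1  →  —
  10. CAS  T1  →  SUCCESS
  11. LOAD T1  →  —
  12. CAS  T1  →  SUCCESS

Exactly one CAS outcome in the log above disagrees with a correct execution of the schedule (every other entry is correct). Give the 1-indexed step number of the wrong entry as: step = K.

Re-executing:
1. LOAD T1 → mem=0 r[T1]=0 [LOAD]
2. LOAD T0 → mem=0 r[T0]=0 [LOAD]
3. CAS T0 → mem=1 r[T0]=0 [OK]
4. LOAD T2 → mem=1 r[T2]=1 [LOAD]
5. CAS T2 → mem=2 r[T2]=1 [OK]
6. CAS T1 → mem=2 r[T1]=0 [RETRY]
7. LOAD T1 → mem=2 r[T1]=2 [LOAD]
8. CAS T1 → mem=3 r[T1]=2 [OK]
9. LOAD T1 → mem=3 r[T1]=3 [LOAD]
10. CAS T1 → mem=4 r[T1]=3 [OK]
11. LOAD T1 → mem=4 r[T1]=4 [LOAD]
12. CAS T1 → mem=5 r[T1]=4 [OK]
Mismatch at 6.

step = 6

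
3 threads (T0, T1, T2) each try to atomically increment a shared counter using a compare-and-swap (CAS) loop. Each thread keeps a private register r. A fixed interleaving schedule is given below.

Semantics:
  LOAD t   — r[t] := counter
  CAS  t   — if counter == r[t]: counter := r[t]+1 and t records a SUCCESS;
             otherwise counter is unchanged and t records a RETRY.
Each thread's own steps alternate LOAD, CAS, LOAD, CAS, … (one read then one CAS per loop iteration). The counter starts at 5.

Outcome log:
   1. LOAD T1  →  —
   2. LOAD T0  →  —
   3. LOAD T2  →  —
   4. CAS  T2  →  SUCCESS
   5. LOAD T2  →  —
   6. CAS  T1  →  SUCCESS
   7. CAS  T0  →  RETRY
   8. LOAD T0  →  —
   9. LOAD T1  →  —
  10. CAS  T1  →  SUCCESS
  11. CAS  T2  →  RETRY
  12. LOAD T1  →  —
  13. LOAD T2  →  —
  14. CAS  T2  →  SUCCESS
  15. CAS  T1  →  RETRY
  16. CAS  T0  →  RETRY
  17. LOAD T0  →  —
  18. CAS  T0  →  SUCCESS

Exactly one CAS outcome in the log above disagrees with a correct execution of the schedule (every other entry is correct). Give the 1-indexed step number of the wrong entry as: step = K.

Correct run:
   1) LOAD T1:  M=5  r_T1=5
   2) LOAD T0:  M=5  r_T0=5
   3) LOAD T2:  M=5  r_T2=5
   4) CAS  T2:  M=6  r_T2=5 ✓
   5) LOAD T2:  M=6  r_T2=6
   6) CAS  T1:  M=6  r_T1=5 ✗
   7) CAS  T0:  M=6  r_T0=5 ✗
   8) LOAD T0:  M=6  r_T0=6
   9) LOAD T1:  M=6  r_T1=6
  10) CAS  T1:  M=7  r_T1=6 ✓
  11) CAS  T2:  M=7  r_T2=6 ✗
  12) LOAD T1:  M=7  r_T1=7
  13) LOAD T2:  M=7  r_T2=7
  14) CAS  T2:  M=8  r_T2=7 ✓
  15) CAS  T1:  M=8  r_T1=7 ✗
  16) CAS  T0:  M=8  r_T0=6 ✗
  17) LOAD T0:  M=8  r_T0=8
  18) CAS  T0:  M=9  r_T0=8 ✓
Flip is step 6.

step = 6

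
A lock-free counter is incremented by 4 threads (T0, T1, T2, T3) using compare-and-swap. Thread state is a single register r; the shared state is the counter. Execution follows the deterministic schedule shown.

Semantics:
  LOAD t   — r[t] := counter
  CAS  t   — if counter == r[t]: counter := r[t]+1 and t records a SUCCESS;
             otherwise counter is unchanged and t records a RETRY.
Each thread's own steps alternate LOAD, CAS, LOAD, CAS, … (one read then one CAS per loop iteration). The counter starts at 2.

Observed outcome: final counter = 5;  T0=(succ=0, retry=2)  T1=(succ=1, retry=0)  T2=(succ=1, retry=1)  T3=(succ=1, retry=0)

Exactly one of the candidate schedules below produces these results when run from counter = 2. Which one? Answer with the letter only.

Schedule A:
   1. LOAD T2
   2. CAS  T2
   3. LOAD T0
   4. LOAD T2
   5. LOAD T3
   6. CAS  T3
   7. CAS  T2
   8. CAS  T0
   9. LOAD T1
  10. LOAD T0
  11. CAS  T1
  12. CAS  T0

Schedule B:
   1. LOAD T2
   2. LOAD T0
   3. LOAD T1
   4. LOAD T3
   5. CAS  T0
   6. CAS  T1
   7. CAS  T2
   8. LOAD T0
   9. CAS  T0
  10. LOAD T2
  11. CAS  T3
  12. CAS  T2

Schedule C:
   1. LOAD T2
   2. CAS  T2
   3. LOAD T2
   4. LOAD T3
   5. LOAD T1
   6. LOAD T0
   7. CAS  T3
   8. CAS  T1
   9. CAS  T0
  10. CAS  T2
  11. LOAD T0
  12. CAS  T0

Tracing schedule A:
1. LOAD T2 → mem=2 r[T2]=2 [LOAD]
2. CAS T2 → mem=3 r[T2]=2 [OK]
3. LOAD T0 → mem=3 r[T0]=3 [LOAD]
4. LOAD T2 → mem=3 r[T2]=3 [LOAD]
5. LOAD T3 → mem=3 r[T3]=3 [LOAD]
6. CAS T3 → mem=4 r[T3]=3 [OK]
7. CAS T2 → mem=4 r[T2]=3 [RETRY]
8. CAS T0 → mem=4 r[T0]=3 [RETRY]
9. LOAD T1 → mem=4 r[T1]=4 [LOAD]
10. LOAD T0 → mem=4 r[T0]=4 [LOAD]
11. CAS T1 → mem=5 r[T1]=4 [OK]
12. CAS T0 → mem=5 r[T0]=4 [RETRY]

A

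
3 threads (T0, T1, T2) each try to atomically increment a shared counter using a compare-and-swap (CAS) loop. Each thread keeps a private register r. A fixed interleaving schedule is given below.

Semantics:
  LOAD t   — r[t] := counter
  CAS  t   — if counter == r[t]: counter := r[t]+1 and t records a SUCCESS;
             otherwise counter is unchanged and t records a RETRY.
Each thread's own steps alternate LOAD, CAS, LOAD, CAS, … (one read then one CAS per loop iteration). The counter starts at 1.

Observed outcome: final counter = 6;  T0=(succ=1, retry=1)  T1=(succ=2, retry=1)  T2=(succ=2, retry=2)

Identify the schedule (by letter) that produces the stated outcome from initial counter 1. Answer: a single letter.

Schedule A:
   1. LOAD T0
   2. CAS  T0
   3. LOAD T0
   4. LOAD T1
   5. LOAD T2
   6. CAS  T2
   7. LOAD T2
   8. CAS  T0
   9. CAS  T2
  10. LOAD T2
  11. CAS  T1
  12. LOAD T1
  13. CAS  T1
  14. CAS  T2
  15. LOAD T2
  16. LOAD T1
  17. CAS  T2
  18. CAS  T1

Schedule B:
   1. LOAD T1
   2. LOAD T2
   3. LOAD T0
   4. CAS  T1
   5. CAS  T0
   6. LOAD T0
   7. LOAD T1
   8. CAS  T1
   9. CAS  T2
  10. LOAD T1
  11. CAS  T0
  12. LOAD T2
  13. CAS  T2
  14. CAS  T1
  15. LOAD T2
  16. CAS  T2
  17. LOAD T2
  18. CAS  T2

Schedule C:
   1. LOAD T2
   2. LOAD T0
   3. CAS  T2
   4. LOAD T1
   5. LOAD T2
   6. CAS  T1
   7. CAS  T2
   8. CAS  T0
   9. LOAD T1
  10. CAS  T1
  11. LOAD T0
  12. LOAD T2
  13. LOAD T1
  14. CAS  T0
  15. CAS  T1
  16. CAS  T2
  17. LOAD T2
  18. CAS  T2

C

Simulating candidate C:
step 1: T2 LOAD ⇒ load; ctr=1 reg=1
step 2: T0 LOAD ⇒ load; ctr=1 reg=1
step 3: T2 CAS ⇒ ok; ctr=2 reg=1
step 4: T1 LOAD ⇒ load; ctr=2 reg=2
step 5: T2 LOAD ⇒ load; ctr=2 reg=2
step 6: T1 CAS ⇒ ok; ctr=3 reg=2
step 7: T2 CAS ⇒ retry; ctr=3 reg=2
step 8: T0 CAS ⇒ retry; ctr=3 reg=1
step 9: T1 LOAD ⇒ load; ctr=3 reg=3
step 10: T1 CAS ⇒ ok; ctr=4 reg=3
step 11: T0 LOAD ⇒ load; ctr=4 reg=4
step 12: T2 LOAD ⇒ load; ctr=4 reg=4
step 13: T1 LOAD ⇒ load; ctr=4 reg=4
step 14: T0 CAS ⇒ ok; ctr=5 reg=4
step 15: T1 CAS ⇒ retry; ctr=5 reg=4
step 16: T2 CAS ⇒ retry; ctr=5 reg=4
step 17: T2 LOAD ⇒ load; ctr=5 reg=5
step 18: T2 CAS ⇒ ok; ctr=6 reg=5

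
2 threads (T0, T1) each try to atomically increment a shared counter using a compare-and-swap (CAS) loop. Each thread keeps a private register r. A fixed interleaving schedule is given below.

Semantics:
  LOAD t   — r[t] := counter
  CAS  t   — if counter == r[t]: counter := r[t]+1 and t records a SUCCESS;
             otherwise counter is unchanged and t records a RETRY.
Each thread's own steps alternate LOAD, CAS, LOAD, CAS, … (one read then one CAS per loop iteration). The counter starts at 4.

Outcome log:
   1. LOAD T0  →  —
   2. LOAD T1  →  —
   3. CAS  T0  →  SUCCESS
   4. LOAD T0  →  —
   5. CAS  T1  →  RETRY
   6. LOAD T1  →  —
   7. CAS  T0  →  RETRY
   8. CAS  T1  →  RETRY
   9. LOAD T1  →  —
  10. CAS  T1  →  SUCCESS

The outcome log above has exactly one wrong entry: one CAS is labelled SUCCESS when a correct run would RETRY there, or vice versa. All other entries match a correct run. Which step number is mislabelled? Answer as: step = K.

Re-executing:
   1) LOAD T0:  M=4  r_T0=4
   2) LOAD T1:  M=4  r_T1=4
   3) CAS  T0:  M=5  r_T0=4 ✓
   4) LOAD T0:  M=5  r_T0=5
   5) CAS  T1:  M=5  r_T1=4 ✗
   6) LOAD T1:  M=5  r_T1=5
   7) CAS  T0:  M=6  r_T0=5 ✓
   8) CAS  T1:  M=6  r_T1=5 ✗
   9) LOAD T1:  M=6  r_T1=6
  10) CAS  T1:  M=7  r_T1=6 ✓
Flip is step 7.

step = 7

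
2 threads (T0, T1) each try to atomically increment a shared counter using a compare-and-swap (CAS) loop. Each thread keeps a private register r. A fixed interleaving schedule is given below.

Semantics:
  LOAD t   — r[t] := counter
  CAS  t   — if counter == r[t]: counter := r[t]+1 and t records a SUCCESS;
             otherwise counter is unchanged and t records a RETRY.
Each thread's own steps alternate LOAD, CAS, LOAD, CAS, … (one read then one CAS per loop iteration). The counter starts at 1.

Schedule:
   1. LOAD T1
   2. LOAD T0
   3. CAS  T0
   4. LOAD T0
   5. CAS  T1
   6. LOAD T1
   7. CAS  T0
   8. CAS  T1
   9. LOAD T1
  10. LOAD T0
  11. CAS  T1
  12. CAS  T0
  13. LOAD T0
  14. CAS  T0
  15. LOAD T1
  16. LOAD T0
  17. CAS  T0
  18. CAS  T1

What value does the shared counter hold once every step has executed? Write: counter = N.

counter = 6

   1) LOAD T1:  M=1  r_T1=1
   2) LOAD T0:  M=1  r_T0=1
   3) CAS  T0:  M=2  r_T0=1 ✓
   4) LOAD T0:  M=2  r_T0=2
   5) CAS  T1:  M=2  r_T1=1 ✗
   6) LOAD T1:  M=2  r_T1=2
   7) CAS  T0:  M=3  r_T0=2 ✓
   8) CAS  T1:  M=3  r_T1=2 ✗
   9) LOAD T1:  M=3  r_T1=3
  10) LOAD T0:  M=3  r_T0=3
  11) CAS  T1:  M=4  r_T1=3 ✓
  12) CAS  T0:  M=4  r_T0=3 ✗
  13) LOAD T0:  M=4  r_T0=4
  14) CAS  T0:  M=5  r_T0=4 ✓
  15) LOAD T1:  M=5  r_T1=5
  16) LOAD T0:  M=5  r_T0=5
  17) CAS  T0:  M=6  r_T0=5 ✓
  18) CAS  T1:  M=6  r_T1=5 ✗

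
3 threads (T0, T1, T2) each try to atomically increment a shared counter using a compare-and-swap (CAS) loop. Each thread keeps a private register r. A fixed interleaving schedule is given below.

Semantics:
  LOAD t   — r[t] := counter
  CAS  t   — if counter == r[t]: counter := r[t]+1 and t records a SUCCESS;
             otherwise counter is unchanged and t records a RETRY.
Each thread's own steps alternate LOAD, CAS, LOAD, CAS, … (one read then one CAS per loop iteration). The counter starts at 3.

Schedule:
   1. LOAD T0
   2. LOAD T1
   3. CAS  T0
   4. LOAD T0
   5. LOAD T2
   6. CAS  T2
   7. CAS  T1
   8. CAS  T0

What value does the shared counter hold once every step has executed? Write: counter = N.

counter = 5

step 1: T0 LOAD ⇒ load; ctr=3 reg=3
step 2: T1 LOAD ⇒ load; ctr=3 reg=3
step 3: T0 CAS ⇒ ok; ctr=4 reg=3
step 4: T0 LOAD ⇒ load; ctr=4 reg=4
step 5: T2 LOAD ⇒ load; ctr=4 reg=4
step 6: T2 CAS ⇒ ok; ctr=5 reg=4
step 7: T1 CAS ⇒ retry; ctr=5 reg=3
step 8: T0 CAS ⇒ retry; ctr=5 reg=4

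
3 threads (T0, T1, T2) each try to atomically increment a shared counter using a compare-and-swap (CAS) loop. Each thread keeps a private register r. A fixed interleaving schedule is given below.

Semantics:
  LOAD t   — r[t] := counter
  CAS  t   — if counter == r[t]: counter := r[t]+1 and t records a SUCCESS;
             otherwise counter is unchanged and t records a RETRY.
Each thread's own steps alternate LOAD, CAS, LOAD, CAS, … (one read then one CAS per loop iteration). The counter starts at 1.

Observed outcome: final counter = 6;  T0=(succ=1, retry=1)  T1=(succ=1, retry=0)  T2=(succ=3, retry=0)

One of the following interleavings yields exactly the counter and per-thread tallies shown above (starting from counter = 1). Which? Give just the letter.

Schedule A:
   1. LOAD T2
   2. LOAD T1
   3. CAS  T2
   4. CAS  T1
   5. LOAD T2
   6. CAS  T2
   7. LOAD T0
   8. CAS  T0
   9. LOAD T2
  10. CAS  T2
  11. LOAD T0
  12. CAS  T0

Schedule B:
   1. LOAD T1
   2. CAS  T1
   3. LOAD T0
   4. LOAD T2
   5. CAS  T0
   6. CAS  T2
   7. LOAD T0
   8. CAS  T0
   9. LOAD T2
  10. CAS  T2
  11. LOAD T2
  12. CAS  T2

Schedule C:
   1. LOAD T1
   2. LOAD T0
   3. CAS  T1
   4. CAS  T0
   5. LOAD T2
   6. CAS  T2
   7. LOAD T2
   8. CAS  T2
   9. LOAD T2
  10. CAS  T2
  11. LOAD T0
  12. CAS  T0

Tracing schedule C:
#1 T1 reads 1
#2 T0 reads 1
#3 T1 CAS(1→2) writes; counter now 2
#4 T0 CAS(1→2) fails; counter now 2
#5 T2 reads 2
#6 T2 CAS(2→3) writes; counter now 3
#7 T2 reads 3
#8 T2 CAS(3→4) writes; counter now 4
#9 T2 reads 4
#10 T2 CAS(4→5) writes; counter now 5
#11 T0 reads 5
#12 T0 CAS(5→6) writes; counter now 6

C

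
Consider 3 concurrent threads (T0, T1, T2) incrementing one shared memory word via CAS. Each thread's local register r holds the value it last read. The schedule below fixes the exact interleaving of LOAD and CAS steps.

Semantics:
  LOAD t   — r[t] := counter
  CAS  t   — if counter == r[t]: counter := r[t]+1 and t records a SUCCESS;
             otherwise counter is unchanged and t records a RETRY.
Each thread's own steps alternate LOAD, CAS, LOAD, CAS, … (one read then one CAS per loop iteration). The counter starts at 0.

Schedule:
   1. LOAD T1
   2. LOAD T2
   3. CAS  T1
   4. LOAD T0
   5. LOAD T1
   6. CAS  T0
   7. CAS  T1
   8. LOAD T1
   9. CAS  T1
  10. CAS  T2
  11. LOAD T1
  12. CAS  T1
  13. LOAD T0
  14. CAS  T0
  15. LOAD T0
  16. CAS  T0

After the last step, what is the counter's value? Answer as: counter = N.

   1) LOAD T1:  M=0  r_T1=0
   2) LOAD T2:  M=0  r_T2=0
   3) CAS  T1:  M=1  r_T1=0 ✓
   4) LOAD T0:  M=1  r_T0=1
   5) LOAD T1:  M=1  r_T1=1
   6) CAS  T0:  M=2  r_T0=1 ✓
   7) CAS  T1:  M=2  r_T1=1 ✗
   8) LOAD T1:  M=2  r_T1=2
   9) CAS  T1:  M=3  r_T1=2 ✓
  10) CAS  T2:  M=3  r_T2=0 ✗
  11) LOAD T1:  M=3  r_T1=3
  12) CAS  T1:  M=4  r_T1=3 ✓
  13) LOAD T0:  M=4  r_T0=4
  14) CAS  T0:  M=5  r_T0=4 ✓
  15) LOAD T0:  M=5  r_T0=5
  16) CAS  T0:  M=6  r_T0=5 ✓

counter = 6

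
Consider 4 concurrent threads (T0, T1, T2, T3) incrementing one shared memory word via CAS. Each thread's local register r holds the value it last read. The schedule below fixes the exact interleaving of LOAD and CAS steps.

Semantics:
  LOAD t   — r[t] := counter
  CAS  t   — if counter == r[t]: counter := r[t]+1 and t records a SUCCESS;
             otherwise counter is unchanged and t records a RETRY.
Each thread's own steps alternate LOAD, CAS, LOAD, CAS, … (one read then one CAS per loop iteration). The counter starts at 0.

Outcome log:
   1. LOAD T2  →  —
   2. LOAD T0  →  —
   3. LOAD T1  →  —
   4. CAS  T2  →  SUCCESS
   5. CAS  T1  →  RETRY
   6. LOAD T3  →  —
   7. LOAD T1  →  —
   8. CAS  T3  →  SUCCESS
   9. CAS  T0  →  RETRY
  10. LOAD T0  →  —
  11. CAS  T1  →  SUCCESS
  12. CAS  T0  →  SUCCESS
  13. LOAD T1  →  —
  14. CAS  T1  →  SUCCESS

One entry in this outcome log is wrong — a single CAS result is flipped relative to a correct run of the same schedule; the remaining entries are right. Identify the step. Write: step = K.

Correct run:
step 1: T2 LOAD ⇒ load; ctr=0 reg=0
step 2: T0 LOAD ⇒ load; ctr=0 reg=0
step 3: T1 LOAD ⇒ load; ctr=0 reg=0
step 4: T2 CAS ⇒ ok; ctr=1 reg=0
step 5: T1 CAS ⇒ retry; ctr=1 reg=0
step 6: T3 LOAD ⇒ load; ctr=1 reg=1
step 7: T1 LOAD ⇒ load; ctr=1 reg=1
step 8: T3 CAS ⇒ ok; ctr=2 reg=1
step 9: T0 CAS ⇒ retry; ctr=2 reg=0
step 10: T0 LOAD ⇒ load; ctr=2 reg=2
step 11: T1 CAS ⇒ retry; ctr=2 reg=1
step 12: T0 CAS ⇒ ok; ctr=3 reg=2
step 13: T1 LOAD ⇒ load; ctr=3 reg=3
step 14: T1 CAS ⇒ ok; ctr=4 reg=3
Mismatch at 11.

step = 11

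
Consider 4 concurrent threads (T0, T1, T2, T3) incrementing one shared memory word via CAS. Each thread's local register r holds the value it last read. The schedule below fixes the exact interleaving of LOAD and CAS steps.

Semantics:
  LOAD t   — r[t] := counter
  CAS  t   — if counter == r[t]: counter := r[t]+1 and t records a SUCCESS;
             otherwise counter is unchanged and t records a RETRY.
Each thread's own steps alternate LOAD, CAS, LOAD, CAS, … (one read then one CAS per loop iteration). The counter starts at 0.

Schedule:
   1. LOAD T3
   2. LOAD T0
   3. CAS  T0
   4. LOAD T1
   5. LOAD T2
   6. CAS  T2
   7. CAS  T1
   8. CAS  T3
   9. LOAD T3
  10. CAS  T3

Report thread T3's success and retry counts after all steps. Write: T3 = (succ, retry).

step 1: T3 LOAD ⇒ load; ctr=0 reg=0
step 2: T0 LOAD ⇒ load; ctr=0 reg=0
step 3: T0 CAS ⇒ ok; ctr=1 reg=0
step 4: T1 LOAD ⇒ load; ctr=1 reg=1
step 5: T2 LOAD ⇒ load; ctr=1 reg=1
step 6: T2 CAS ⇒ ok; ctr=2 reg=1
step 7: T1 CAS ⇒ retry; ctr=2 reg=1
step 8: T3 CAS ⇒ retry; ctr=2 reg=0
step 9: T3 LOAD ⇒ load; ctr=2 reg=2
step 10: T3 CAS ⇒ ok; ctr=3 reg=2

T3 = (1, 1)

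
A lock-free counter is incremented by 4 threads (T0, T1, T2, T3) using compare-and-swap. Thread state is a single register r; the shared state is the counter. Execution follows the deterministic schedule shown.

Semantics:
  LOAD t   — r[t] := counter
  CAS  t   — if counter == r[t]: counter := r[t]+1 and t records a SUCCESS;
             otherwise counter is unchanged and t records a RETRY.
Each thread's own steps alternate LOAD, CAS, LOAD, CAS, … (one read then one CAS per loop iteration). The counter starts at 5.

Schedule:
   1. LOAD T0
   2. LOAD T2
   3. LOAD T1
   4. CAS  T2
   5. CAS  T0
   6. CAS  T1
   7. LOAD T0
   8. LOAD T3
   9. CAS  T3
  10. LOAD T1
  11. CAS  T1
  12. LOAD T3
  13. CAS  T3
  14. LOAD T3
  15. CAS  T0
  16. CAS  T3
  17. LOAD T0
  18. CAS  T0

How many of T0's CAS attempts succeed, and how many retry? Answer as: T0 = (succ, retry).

[1] T0.load  rd  (counter 5, T0.r 5)
[2] T2.load  rd  (counter 5, T2.r 5)
[3] T1.load  rd  (counter 5, T1.r 5)
[4] T2.cas  hit  (counter 6, T2.r 5)
[5] T0.cas  miss  (counter 6, T0.r 5)
[6] T1.cas  miss  (counter 6, T1.r 5)
[7] T0.load  rd  (counter 6, T0.r 6)
[8] T3.load  rd  (counter 6, T3.r 6)
[9] T3.cas  hit  (counter 7, T3.r 6)
[10] T1.load  rd  (counter 7, T1.r 7)
[11] T1.cas  hit  (counter 8, T1.r 7)
[12] T3.load  rd  (counter 8, T3.r 8)
[13] T3.cas  hit  (counter 9, T3.r 8)
[14] T3.load  rd  (counter 9, T3.r 9)
[15] T0.cas  miss  (counter 9, T0.r 6)
[16] T3.cas  hit  (counter 10, T3.r 9)
[17] T0.load  rd  (counter 10, T0.r 10)
[18] T0.cas  hit  (counter 11, T0.r 10)

T0 = (1, 2)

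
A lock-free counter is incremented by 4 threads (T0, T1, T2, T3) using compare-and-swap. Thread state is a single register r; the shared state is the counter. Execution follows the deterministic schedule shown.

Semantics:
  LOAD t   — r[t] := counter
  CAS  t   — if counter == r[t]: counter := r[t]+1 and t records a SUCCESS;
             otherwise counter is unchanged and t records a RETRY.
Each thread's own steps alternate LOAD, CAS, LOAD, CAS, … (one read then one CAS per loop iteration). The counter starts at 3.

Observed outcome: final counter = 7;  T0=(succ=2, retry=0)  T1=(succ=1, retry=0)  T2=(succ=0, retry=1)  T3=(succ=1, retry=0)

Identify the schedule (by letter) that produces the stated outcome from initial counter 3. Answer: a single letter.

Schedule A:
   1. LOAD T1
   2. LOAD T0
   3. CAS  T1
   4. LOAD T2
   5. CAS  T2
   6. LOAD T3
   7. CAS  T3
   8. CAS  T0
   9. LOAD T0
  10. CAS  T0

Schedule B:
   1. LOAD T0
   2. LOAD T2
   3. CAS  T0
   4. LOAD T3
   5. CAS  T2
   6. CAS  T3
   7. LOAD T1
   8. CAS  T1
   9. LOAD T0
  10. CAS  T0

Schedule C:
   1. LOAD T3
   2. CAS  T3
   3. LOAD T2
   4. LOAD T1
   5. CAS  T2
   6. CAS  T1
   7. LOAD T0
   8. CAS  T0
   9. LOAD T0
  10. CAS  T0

B

Tracing schedule B:
1. LOAD T0 → mem=3 r[T0]=3 [LOAD]
2. LOAD T2 → mem=3 r[T2]=3 [LOAD]
3. CAS T0 → mem=4 r[T0]=3 [OK]
4. LOAD T3 → mem=4 r[T3]=4 [LOAD]
5. CAS T2 → mem=4 r[T2]=3 [RETRY]
6. CAS T3 → mem=5 r[T3]=4 [OK]
7. LOAD T1 → mem=5 r[T1]=5 [LOAD]
8. CAS T1 → mem=6 r[T1]=5 [OK]
9. LOAD T0 → mem=6 r[T0]=6 [LOAD]
10. CAS T0 → mem=7 r[T0]=6 [OK]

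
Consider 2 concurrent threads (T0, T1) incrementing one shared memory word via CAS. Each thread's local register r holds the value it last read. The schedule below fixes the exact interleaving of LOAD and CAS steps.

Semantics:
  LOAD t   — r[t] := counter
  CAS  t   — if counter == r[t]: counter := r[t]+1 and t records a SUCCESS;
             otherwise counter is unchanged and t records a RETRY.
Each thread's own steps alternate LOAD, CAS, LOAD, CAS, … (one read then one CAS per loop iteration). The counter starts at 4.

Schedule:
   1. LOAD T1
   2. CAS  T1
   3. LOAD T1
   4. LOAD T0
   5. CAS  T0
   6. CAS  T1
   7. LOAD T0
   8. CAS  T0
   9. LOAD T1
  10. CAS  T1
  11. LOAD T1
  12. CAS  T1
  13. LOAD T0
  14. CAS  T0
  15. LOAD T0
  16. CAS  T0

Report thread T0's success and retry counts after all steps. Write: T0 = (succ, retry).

T0 = (4, 0)

   1) LOAD T1:  M=4  r_T1=4
   2) CAS  T1:  M=5  r_T1=4 ✓
   3) LOAD T1:  M=5  r_T1=5
   4) LOAD T0:  M=5  r_T0=5
   5) CAS  T0:  M=6  r_T0=5 ✓
   6) CAS  T1:  M=6  r_T1=5 ✗
   7) LOAD T0:  M=6  r_T0=6
   8) CAS  T0:  M=7  r_T0=6 ✓
   9) LOAD T1:  M=7  r_T1=7
  10) CAS  T1:  M=8  r_T1=7 ✓
  11) LOAD T1:  M=8  r_T1=8
  12) CAS  T1:  M=9  r_T1=8 ✓
  13) LOAD T0:  M=9  r_T0=9
  14) CAS  T0:  M=10  r_T0=9 ✓
  15) LOAD T0:  M=10  r_T0=10
  16) CAS  T0:  M=11  r_T0=10 ✓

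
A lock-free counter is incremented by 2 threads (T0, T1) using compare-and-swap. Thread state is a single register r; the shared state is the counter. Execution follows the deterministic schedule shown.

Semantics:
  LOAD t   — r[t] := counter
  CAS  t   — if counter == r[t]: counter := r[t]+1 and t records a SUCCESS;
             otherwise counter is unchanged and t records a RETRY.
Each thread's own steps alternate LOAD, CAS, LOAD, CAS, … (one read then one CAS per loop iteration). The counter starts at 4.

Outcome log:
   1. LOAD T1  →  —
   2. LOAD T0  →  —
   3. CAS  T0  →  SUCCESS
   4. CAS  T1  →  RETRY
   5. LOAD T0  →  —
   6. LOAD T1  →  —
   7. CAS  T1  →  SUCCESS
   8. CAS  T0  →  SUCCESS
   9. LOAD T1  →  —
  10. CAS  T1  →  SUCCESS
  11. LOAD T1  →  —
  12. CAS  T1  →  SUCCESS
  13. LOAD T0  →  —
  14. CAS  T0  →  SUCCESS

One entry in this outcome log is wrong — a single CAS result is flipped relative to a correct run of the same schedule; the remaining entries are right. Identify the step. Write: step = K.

step = 8

Re-executing:
step 1: T1 LOAD ⇒ load; ctr=4 reg=4
step 2: T0 LOAD ⇒ load; ctr=4 reg=4
step 3: T0 CAS ⇒ ok; ctr=5 reg=4
step 4: T1 CAS ⇒ retry; ctr=5 reg=4
step 5: T0 LOAD ⇒ load; ctr=5 reg=5
step 6: T1 LOAD ⇒ load; ctr=5 reg=5
step 7: T1 CAS ⇒ ok; ctr=6 reg=5
step 8: T0 CAS ⇒ retry; ctr=6 reg=5
step 9: T1 LOAD ⇒ load; ctr=6 reg=6
step 10: T1 CAS ⇒ ok; ctr=7 reg=6
step 11: T1 LOAD ⇒ load; ctr=7 reg=7
step 12: T1 CAS ⇒ ok; ctr=8 reg=7
step 13: T0 LOAD ⇒ load; ctr=8 reg=8
step 14: T0 CAS ⇒ ok; ctr=9 reg=8
Mismatch at 8.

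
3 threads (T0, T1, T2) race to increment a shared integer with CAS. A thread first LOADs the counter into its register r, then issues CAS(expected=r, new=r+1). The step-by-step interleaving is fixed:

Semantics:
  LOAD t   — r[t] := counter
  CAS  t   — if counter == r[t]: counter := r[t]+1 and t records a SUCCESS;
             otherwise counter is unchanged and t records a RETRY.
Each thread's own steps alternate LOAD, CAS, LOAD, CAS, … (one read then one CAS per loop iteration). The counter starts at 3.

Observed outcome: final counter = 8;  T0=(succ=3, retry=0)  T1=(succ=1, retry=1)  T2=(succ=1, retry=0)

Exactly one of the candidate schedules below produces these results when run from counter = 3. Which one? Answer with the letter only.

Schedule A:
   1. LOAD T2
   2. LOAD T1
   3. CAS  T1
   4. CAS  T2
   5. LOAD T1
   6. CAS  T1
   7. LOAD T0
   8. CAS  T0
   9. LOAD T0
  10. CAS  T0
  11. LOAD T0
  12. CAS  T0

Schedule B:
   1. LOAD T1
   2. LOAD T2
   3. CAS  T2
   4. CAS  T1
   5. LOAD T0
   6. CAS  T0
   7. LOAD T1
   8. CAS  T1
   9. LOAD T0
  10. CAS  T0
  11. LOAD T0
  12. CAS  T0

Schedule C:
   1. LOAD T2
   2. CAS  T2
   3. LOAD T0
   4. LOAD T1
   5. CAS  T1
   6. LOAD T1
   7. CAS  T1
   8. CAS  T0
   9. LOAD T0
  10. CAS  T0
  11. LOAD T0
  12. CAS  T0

Simulating candidate B:
T1 LOAD — after: cnt=3, r=3 — load
T2 LOAD — after: cnt=3, r=3 — load
T2 CAS — after: cnt=4, r=3 — ok
T1 CAS — after: cnt=4, r=3 — retry
T0 LOAD — after: cnt=4, r=4 — load
T0 CAS — after: cnt=5, r=4 — ok
T1 LOAD — after: cnt=5, r=5 — load
T1 CAS — after: cnt=6, r=5 — ok
T0 LOAD — after: cnt=6, r=6 — load
T0 CAS — after: cnt=7, r=6 — ok
T0 LOAD — after: cnt=7, r=7 — load
T0 CAS — after: cnt=8, r=7 — ok

B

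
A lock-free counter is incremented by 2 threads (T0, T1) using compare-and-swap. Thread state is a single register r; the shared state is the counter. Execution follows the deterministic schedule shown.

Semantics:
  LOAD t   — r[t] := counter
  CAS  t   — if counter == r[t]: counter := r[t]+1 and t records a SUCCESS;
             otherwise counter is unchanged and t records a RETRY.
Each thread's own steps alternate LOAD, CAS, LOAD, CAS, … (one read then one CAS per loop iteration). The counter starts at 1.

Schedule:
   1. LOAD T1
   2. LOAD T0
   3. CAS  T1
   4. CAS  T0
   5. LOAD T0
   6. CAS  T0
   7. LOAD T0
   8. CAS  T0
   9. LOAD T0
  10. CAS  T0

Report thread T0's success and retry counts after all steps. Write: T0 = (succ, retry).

T0 = (3, 1)

step 1: T1 LOAD ⇒ load; ctr=1 reg=1
step 2: T0 LOAD ⇒ load; ctr=1 reg=1
step 3: T1 CAS ⇒ ok; ctr=2 reg=1
step 4: T0 CAS ⇒ retry; ctr=2 reg=1
step 5: T0 LOAD ⇒ load; ctr=2 reg=2
step 6: T0 CAS ⇒ ok; ctr=3 reg=2
step 7: T0 LOAD ⇒ load; ctr=3 reg=3
step 8: T0 CAS ⇒ ok; ctr=4 reg=3
step 9: T0 LOAD ⇒ load; ctr=4 reg=4
step 10: T0 CAS ⇒ ok; ctr=5 reg=4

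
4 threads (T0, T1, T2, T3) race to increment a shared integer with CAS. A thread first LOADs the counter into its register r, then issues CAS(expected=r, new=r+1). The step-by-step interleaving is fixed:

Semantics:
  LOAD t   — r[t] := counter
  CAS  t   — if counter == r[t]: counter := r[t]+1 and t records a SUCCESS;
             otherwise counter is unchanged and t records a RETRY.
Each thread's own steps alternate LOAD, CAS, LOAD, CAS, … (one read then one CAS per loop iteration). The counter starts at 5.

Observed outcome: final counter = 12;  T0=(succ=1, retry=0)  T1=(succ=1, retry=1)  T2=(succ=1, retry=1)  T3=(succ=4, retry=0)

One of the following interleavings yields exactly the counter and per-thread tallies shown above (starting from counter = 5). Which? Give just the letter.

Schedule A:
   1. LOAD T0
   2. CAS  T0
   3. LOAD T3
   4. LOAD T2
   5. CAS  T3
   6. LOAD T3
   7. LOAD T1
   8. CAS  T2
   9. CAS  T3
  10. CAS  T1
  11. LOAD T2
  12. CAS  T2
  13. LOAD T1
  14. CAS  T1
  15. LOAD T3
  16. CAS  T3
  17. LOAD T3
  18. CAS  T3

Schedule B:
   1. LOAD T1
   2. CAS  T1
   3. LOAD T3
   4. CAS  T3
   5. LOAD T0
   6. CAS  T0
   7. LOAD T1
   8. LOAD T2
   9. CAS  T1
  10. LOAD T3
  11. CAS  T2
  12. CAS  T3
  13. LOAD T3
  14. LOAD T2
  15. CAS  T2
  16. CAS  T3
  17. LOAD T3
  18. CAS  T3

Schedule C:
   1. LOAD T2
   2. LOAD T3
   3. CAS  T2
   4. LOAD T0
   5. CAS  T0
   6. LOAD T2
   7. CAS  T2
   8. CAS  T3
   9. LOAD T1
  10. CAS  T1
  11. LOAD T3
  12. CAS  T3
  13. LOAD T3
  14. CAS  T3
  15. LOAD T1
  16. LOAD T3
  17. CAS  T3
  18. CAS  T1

A

Tracing schedule A:
T0 LOAD — after: cnt=5, r=5 — load
T0 CAS — after: cnt=6, r=5 — ok
T3 LOAD — after: cnt=6, r=6 — load
T2 LOAD — after: cnt=6, r=6 — load
T3 CAS — after: cnt=7, r=6 — ok
T3 LOAD — after: cnt=7, r=7 — load
T1 LOAD — after: cnt=7, r=7 — load
T2 CAS — after: cnt=7, r=6 — retry
T3 CAS — after: cnt=8, r=7 — ok
T1 CAS — after: cnt=8, r=7 — retry
T2 LOAD — after: cnt=8, r=8 — load
T2 CAS — after: cnt=9, r=8 — ok
T1 LOAD — after: cnt=9, r=9 — load
T1 CAS — after: cnt=10, r=9 — ok
T3 LOAD — after: cnt=10, r=10 — load
T3 CAS — after: cnt=11, r=10 — ok
T3 LOAD — after: cnt=11, r=11 — load
T3 CAS — after: cnt=12, r=11 — ok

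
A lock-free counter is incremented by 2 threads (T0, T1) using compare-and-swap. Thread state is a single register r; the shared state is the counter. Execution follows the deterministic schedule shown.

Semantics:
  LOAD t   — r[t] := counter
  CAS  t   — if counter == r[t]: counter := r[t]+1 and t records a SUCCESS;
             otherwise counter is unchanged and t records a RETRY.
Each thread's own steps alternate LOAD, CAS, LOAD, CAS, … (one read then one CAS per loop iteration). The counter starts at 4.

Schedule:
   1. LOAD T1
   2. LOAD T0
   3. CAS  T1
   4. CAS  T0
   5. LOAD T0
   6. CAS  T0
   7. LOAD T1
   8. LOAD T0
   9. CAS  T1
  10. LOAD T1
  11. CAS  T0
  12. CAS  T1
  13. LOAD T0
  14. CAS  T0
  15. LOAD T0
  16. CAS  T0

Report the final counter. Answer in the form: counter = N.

counter = 10

#1 T1 reads 4
#2 T0 reads 4
#3 T1 CAS(4→5) writes; counter now 5
#4 T0 CAS(4→5) fails; counter now 5
#5 T0 reads 5
#6 T0 CAS(5→6) writes; counter now 6
#7 T1 reads 6
#8 T0 reads 6
#9 T1 CAS(6→7) writes; counter now 7
#10 T1 reads 7
#11 T0 CAS(6→7) fails; counter now 7
#12 T1 CAS(7→8) writes; counter now 8
#13 T0 reads 8
#14 T0 CAS(8→9) writes; counter now 9
#15 T0 reads 9
#16 T0 CAS(9→10) writes; counter now 10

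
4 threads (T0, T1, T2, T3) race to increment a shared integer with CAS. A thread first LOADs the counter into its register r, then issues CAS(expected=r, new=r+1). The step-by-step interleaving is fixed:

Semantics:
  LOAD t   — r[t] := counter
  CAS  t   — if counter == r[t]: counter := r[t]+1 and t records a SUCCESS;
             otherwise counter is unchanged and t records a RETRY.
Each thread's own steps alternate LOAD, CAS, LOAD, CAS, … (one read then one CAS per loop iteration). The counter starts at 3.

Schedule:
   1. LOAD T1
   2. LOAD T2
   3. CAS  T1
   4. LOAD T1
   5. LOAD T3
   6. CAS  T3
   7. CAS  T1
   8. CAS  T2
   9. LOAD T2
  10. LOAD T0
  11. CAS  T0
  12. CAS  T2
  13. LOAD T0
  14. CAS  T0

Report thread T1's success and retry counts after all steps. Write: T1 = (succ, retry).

#1 T1 reads 3
#2 T2 reads 3
#3 T1 CAS(3→4) writes; counter now 4
#4 T1 reads 4
#5 T3 reads 4
#6 T3 CAS(4→5) writes; counter now 5
#7 T1 CAS(4→5) fails; counter now 5
#8 T2 CAS(3→4) fails; counter now 5
#9 T2 reads 5
#10 T0 reads 5
#11 T0 CAS(5→6) writes; counter now 6
#12 T2 CAS(5→6) fails; counter now 6
#13 T0 reads 6
#14 T0 CAS(6→7) writes; counter now 7

T1 = (1, 1)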